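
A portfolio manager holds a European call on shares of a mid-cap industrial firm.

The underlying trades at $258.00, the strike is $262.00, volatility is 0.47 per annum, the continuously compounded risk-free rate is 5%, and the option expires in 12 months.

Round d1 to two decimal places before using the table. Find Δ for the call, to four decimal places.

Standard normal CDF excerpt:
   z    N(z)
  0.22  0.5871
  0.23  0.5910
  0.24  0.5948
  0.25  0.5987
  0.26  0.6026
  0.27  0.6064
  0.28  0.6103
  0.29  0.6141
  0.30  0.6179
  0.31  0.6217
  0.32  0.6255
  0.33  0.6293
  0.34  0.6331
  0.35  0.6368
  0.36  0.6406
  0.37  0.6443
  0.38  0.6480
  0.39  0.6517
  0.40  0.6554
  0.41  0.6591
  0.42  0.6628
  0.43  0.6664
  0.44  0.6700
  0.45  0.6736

0.6217

σ√T = 0.47 × 1.0000 = 0.4700
ln(S/K) + (r + σ²/2)T = ln(258/262) + (0.05 + 0.47²/2)·1 = -0.0154 + 0.1604 = 0.1451
d₁ = 0.1451 / 0.4700 = 0.3086 which rounds to 0.31
N(d₁) = N(0.31) = 0.6217
Δ_call = N(d₁) = 0.6217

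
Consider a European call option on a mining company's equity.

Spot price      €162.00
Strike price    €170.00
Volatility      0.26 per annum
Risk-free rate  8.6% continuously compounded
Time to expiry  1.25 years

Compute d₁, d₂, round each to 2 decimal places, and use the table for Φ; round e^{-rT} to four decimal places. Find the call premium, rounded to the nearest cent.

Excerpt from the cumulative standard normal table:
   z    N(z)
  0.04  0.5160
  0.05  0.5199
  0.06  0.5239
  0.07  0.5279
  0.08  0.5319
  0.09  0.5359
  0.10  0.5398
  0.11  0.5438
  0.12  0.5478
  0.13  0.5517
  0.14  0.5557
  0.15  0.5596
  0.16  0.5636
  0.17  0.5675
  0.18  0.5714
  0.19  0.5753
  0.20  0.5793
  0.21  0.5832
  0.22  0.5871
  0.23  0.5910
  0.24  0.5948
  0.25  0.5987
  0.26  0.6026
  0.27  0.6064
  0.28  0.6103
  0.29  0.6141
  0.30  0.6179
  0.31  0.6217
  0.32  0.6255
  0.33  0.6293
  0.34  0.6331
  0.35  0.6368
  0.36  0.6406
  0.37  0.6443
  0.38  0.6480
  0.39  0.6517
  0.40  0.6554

σ√T = 0.26 × 1.1180 = 0.2907
d₁ = [ln(162/170) + (0.086 + ½·0.26²)·1.25] / (σ√T) = (-0.0482 + 0.1497) / 0.2907 = 0.3493 which rounds to 0.35
d₂ = 0.3493 − 0.2907 = 0.0586 which rounds to 0.06
exp(−rT) = exp(−0.086·1.25) = 0.8981
C = 162·N(0.35) − 170·0.8981·N(0.06) = 162·0.6368 − 170·0.8981·0.5239 = 103.1616 − 79.9875 = 23.1741

€23.17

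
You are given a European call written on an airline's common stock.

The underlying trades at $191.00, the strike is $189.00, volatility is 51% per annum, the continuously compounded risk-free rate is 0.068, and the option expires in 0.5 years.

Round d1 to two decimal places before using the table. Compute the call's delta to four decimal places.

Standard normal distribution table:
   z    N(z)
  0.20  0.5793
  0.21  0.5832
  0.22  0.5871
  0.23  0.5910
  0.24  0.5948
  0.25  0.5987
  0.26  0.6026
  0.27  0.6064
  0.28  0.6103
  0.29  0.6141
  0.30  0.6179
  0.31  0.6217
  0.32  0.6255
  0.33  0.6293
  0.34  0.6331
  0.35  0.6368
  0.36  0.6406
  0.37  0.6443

σ√T = 0.51·√0.5 = 0.3606
d₁ = [ln(191/189) + (0.068 + 0.51²/2)·0.5] / 0.3606 = [0.0105 + 0.0990] / 0.3606 = 0.3038 ≈ 0.30
N(d₁) = N(0.30) = 0.6179
Δ_call = N(d₁) = 0.6179

0.6179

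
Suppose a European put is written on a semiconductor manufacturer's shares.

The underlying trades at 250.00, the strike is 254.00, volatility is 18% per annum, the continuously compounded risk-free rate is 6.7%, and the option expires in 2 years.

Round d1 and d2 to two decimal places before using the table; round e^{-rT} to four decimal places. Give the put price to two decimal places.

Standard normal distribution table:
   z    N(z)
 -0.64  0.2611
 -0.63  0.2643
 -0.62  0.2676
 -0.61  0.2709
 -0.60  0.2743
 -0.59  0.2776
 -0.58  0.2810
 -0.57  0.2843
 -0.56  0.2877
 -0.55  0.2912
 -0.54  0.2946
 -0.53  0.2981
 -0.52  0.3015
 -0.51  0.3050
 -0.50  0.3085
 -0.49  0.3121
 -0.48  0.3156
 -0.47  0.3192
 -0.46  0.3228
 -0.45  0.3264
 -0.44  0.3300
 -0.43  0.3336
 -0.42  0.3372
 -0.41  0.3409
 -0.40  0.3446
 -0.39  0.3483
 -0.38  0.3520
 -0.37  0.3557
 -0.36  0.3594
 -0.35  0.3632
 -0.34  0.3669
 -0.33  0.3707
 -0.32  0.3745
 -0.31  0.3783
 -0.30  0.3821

σ√T = 0.18 × 1.4142 = 0.2546
ln(S/K) + (r + σ²/2)T = ln(250/254) + (0.067 + 0.18²/2)·2 = -0.0159 + 0.1664 = 0.1505
d₁ = 0.1505 / 0.2546 = 0.5913 which rounds to 0.59
d₂ = d₁ − σ√T = 0.5913 − 0.2546 = 0.3368 which rounds to 0.34
e^(−rT) = e^(−0.067·2) = 0.8746
N(−d₂) = N(-0.34) = 0.3669;  N(−d₁) = N(-0.59) = 0.2776
P = 254·0.8746·0.3669 − 250·0.2776 = 81.5062 − 69.4000 = 12.1062

12.11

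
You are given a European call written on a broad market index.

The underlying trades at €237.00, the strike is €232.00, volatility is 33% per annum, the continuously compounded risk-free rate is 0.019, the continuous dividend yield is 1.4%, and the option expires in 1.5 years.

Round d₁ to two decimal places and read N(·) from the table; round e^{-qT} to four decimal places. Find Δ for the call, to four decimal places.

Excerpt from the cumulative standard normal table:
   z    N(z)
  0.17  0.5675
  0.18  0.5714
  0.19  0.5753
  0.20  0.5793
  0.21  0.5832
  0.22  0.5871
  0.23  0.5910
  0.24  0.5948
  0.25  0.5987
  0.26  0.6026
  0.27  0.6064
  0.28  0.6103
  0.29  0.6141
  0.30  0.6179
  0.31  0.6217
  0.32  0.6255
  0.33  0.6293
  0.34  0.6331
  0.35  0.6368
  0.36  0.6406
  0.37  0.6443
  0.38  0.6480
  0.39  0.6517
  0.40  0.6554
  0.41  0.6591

σ√T = 0.33·√1.5 = 0.4042
d₁ = [ln(237/232) + (0.019 − 0.014 + 0.33²/2)·1.5] / 0.4042 = [0.0213 + 0.0892] / 0.4042 = 0.2734 → 0.27
N(d₁) = N(0.27) = 0.6064
Δ_call = e^(−qT)·N(d₁) = 0.9792·0.6064 = 0.5938

0.5938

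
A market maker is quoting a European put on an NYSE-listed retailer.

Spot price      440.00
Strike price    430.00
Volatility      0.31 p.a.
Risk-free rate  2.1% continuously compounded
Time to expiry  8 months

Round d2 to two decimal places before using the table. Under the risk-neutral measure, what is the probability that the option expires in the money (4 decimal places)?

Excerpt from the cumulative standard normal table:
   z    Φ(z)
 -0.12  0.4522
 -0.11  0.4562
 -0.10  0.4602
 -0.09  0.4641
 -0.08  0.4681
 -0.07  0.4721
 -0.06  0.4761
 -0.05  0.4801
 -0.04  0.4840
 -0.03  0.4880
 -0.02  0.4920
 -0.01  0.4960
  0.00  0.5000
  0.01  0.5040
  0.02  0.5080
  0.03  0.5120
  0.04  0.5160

σ√T = 0.31 × 0.8165 = 0.2531
ln(S/K) + (r + σ²/2)T = ln(440/430) + (0.021 + 0.31²/2)·0.6667 = 0.0230 + 0.0460 = 0.0690
d₁ = 0.0690 / 0.2531 = 0.2727 → 0.27
d₂ = d₁ − σ√T = 0.2727 − 0.2531 = 0.0196 → 0.02
Risk-neutral Pr[S_T < K] = N(−d₂) = N(-0.02) = 0.4920

0.4920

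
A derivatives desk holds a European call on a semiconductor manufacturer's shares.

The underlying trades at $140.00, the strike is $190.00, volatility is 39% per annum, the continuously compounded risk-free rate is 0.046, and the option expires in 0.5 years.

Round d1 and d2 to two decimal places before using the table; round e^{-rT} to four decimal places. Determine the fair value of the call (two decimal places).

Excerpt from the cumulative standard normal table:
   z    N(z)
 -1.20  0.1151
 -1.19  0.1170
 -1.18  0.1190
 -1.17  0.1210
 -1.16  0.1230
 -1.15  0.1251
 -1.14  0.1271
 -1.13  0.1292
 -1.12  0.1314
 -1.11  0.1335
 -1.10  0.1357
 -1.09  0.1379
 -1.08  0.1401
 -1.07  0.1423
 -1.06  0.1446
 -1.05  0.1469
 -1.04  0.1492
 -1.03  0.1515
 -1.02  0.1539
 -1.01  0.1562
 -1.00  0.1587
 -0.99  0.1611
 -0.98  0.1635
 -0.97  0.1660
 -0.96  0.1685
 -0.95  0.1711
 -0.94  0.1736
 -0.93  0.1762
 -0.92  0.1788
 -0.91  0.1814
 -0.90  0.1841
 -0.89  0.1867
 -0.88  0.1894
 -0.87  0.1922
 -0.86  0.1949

σ√T = 0.39·√0.5 = 0.2758
d₁ = [ln(140/190) + (0.046 + ½·0.39²)·0.5] / (σ√T) = (-0.3054 + 0.0610) / 0.2758 = -0.8861 ≈ -0.89
d₂ = -0.8861 − 0.2758 = -1.1619 ≈ -1.16
e^(−rT) = e^(−0.046·0.5) = 0.9773
N(d₁) = N(-0.89) = 0.1867;  N(d₂) = N(-1.16) = 0.1230
C = 140·0.1867 − 190·0.9773·0.1230 = 26.1380 − 22.8395 = 3.2985

$3.30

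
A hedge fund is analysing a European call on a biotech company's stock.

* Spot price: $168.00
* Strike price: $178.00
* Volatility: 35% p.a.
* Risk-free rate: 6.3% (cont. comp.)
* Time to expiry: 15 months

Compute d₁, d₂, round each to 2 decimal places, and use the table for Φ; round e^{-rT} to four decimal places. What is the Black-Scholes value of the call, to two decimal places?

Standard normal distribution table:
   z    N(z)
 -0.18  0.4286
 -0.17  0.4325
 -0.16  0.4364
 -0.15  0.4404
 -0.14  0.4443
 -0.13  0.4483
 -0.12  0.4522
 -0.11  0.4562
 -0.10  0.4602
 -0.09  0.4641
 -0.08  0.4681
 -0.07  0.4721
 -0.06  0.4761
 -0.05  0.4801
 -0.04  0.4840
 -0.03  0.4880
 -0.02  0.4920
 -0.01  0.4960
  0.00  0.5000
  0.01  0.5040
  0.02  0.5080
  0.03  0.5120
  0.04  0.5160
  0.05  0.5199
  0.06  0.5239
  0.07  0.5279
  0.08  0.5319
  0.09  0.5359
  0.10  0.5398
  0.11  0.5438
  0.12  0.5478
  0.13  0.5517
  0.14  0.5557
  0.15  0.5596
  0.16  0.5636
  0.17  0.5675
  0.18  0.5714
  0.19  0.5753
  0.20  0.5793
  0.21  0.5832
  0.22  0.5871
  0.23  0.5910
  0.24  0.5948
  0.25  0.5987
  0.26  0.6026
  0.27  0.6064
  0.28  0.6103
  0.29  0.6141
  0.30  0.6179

σ√T = 0.35·√1.25 = 0.3913
d₁ = [ln(168/178) + (0.063 + ½·0.35²)·1.25] / (σ√T) = (-0.0578 + 0.1553) / 0.3913 = 0.2491 ≈ 0.25
d₂ = 0.2491 − 0.3913 = -0.1422 ≈ -0.14
e^(−rT) = e^(−0.063·1.25) = 0.9243
C = 168·N(0.25) − 178·0.9243·N(-0.14) = 168·0.5987 − 178·0.9243·0.4443 = 100.5816 − 73.0986 = 27.4830

$27.48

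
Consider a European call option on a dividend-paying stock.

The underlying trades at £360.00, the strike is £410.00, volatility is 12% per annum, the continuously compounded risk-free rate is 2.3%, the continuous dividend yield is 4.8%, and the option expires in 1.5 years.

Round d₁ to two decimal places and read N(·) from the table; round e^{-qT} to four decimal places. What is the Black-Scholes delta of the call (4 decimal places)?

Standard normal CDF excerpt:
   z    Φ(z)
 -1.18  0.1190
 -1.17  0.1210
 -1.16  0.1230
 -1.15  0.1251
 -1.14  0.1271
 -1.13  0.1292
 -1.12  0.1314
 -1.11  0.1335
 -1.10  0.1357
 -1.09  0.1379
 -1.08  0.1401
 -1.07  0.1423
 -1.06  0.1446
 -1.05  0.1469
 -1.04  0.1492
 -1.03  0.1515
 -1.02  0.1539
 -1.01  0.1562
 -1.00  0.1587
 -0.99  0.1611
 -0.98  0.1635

0.1324

T = 1.5;  σ√T = 0.1470
d₁ = [ln(360/410) + (0.023 − 0.048 + ½·0.12²)·1.5] / (σ√T) = (-0.1301 − 0.0267) / 0.1470 = -1.0666 ≈ -1.07
N(d₁) = N(-1.07) = 0.1423
Δ_call = e^(−qT)·N(d₁) = 0.9305·0.1423 = 0.1324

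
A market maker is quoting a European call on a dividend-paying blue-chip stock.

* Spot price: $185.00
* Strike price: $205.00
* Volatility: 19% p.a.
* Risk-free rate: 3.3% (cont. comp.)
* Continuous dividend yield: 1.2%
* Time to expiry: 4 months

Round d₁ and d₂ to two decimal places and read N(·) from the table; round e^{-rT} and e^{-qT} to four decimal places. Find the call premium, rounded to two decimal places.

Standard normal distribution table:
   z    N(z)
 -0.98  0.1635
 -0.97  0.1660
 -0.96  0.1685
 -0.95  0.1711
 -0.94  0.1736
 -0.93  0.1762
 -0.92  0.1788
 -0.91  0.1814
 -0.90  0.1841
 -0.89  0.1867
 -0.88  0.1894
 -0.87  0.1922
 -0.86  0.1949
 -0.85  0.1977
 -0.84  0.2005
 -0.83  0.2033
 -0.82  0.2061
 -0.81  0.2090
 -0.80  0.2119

$2.25

T = 0.3333;  σ√T = 0.1097
d₁ = [ln(185/205) + (0.033 − 0.012 + ½·0.19²)·0.3333] / (σ√T) = (-0.1027 + 0.0130) / 0.1097 = -0.8171 which rounds to -0.82
d₂ = -0.8171 − 0.1097 = -0.9268 which rounds to -0.93
exp(−qT) = exp(−0.012·0.3333) = 0.9960;  exp(−rT) = exp(−0.033·0.3333) = 0.9891
N(d₁) = N(-0.82) = 0.2061;  N(d₂) = N(-0.93) = 0.1762
C = 185·0.9960·0.2061 − 205·0.9891·0.1762 = 37.9760 − 35.7273 = 2.2487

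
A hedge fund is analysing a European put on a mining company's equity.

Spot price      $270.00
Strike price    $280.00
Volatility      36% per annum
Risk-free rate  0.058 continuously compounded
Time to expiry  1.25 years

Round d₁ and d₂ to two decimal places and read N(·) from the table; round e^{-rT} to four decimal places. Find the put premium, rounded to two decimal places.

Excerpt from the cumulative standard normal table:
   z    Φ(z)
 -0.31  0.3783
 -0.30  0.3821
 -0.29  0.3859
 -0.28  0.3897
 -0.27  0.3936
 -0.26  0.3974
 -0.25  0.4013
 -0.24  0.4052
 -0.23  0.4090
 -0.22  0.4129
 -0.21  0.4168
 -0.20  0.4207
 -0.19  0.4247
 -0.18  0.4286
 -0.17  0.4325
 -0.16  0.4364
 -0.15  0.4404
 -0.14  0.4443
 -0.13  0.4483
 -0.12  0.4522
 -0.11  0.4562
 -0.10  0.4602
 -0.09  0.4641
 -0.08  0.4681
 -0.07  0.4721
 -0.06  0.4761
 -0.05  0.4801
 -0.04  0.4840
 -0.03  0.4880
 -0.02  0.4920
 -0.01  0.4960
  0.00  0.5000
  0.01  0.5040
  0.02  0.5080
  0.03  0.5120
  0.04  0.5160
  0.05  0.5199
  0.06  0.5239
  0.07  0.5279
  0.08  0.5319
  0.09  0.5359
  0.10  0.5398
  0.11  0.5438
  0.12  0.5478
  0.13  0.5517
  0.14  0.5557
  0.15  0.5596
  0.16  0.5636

$37.43

σ√T = 0.36 × 1.1180 = 0.4025
d₁ = [ln(270/280) + (0.058 + ½·0.36²)·1.25] / (σ√T) = (-0.0364 + 0.1535) / 0.4025 = 0.2910 → 0.29
d₂ = 0.2910 − 0.4025 = -0.1115 → -0.11
e^(−rT) = e^(−0.058·1.25) = 0.9301
P = 280·0.9301·N(0.11) − 270·N(-0.29) = 280·0.9301·0.5438 − 270·0.3859 = 141.6207 − 104.1930 = 37.4277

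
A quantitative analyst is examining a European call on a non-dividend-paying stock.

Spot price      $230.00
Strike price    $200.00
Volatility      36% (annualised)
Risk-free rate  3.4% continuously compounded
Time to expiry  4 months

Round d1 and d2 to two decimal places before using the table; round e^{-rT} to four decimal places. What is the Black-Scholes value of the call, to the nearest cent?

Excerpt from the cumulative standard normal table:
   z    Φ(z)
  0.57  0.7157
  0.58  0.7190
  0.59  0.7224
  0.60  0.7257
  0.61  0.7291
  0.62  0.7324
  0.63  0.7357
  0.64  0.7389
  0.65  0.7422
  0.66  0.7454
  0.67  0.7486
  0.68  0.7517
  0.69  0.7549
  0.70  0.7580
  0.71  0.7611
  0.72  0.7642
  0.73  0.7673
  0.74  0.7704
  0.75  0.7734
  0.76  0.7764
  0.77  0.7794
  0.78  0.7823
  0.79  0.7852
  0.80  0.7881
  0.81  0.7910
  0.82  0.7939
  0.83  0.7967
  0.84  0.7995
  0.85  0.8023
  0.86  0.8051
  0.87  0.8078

T = 0.3333;  σ√T = 0.2078
d₁ = [ln(230/200) + (0.034 + 0.36²/2)·0.3333] / 0.2078 = [0.1398 + 0.0329] / 0.2078 = 0.8309 which rounds to 0.83
d₂ = d₁ − σ√T = 0.8309 − 0.2078 = 0.6230 which rounds to 0.62
exp(−rT) = exp(−0.034·0.3333) = 0.9887
N(d₁) = N(0.83) = 0.7967;  N(d₂) = N(0.62) = 0.7324
C = 230·0.7967 − 200·0.9887·0.7324 = 183.2410 − 144.8248 = 38.4162

$38.42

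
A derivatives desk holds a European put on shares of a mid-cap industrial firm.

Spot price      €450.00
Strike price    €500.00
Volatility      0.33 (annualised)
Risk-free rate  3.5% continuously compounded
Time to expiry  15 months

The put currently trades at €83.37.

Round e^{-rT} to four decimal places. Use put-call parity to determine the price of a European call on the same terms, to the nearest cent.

€54.77

exp(−rT) = exp(−0.035·1.25) = 0.9572
Put-call parity: C − P = S − K·e^(−rT) = 450 − 500·0.9572 = 450 − 478.6000 = -28.6000
C = P + (C − P) = 83.37 + (-28.6000) = 54.7700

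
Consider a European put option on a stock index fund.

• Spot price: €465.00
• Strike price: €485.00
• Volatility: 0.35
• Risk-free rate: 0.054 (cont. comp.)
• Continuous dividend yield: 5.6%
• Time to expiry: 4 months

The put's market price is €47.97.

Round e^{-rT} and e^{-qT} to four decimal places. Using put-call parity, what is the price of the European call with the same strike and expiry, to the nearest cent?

exp(−qT) = exp(−0.056·0.3333) = 0.9815;  exp(−rT) = exp(−0.054·0.3333) = 0.9822
Put-call parity: C − P = S·e^(−qT) − K·e^(−rT) = 465·0.9815 − 485·0.9822 = 456.3975 − 476.3670 = -19.9695
C = P + (C − P) = 47.97 + (-19.9695) = 28.0005

€28.00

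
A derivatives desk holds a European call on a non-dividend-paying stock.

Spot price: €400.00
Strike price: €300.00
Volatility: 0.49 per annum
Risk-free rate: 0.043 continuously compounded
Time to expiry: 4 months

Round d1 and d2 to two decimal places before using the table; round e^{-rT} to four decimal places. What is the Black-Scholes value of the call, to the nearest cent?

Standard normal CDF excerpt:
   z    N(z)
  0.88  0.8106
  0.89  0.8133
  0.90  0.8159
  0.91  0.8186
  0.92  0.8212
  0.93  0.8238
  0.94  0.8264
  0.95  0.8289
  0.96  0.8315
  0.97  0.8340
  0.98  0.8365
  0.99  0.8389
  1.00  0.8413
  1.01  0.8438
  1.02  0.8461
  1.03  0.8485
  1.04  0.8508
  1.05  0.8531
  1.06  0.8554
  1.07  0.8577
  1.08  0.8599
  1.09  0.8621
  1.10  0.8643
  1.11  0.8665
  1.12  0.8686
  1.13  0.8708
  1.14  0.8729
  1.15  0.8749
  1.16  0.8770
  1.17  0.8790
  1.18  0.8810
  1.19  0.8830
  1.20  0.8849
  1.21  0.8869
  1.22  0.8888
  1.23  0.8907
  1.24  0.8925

σ√T = 0.49 × 0.5774 = 0.2829
ln(S/K) + (r + σ²/2)T = ln(400/300) + (0.043 + 0.49²/2)·0.3333 = 0.2877 + 0.0543 = 0.3420
d₁ = 0.3420 / 0.2829 = 1.2090 ≈ 1.21
d₂ = d₁ − σ√T = 1.2090 − 0.2829 = 0.9261 ≈ 0.93
exp(−rT) = exp(−0.043·0.3333) = 0.9858
N(d₁) = N(1.21) = 0.8869;  N(d₂) = N(0.93) = 0.8238
C = 400·0.8869 − 300·0.9858·0.8238 = 354.7600 − 243.6306 = 111.1294

€111.13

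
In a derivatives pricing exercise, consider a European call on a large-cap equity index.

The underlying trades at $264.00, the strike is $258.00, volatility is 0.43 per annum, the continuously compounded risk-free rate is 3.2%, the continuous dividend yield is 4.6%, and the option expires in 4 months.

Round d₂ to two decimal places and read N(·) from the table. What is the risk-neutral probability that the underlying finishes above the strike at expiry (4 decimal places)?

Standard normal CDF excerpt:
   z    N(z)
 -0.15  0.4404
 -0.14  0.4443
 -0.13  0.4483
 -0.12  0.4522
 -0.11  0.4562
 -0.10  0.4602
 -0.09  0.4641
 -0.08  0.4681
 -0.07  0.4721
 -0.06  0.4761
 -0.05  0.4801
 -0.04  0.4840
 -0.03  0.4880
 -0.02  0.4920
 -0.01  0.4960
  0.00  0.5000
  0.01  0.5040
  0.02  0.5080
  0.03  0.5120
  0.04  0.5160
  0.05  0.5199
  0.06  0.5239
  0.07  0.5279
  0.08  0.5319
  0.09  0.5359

σ√T = 0.43·√0.3333 = 0.2483
ln(S/K) + (r − q + σ²/2)T = ln(264/258) + (0.032 − 0.046 + 0.43²/2)·0.3333 = 0.0230 + 0.0261 = 0.0491
d₁ = 0.0491 / 0.2483 = 0.1979 → 0.20
d₂ = d₁ − σ√T = 0.1979 − 0.2483 = -0.0503 → -0.05
Risk-neutral Pr[S_T > K] = N(d₂) = N(-0.05) = 0.4801

0.4801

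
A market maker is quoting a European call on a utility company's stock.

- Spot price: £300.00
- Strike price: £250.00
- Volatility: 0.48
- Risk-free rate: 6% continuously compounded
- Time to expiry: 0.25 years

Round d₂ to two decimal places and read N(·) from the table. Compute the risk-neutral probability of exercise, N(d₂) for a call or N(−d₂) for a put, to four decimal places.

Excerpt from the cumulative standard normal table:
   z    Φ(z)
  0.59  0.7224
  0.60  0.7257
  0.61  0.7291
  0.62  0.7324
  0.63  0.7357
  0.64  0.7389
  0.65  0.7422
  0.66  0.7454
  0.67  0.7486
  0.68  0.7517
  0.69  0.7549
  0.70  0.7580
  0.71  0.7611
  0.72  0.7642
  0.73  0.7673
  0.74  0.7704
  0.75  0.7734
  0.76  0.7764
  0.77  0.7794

0.7580

T = 0.25;  σ√T = 0.2400
d₁ = [ln(300/250) + (0.06 + ½·0.48²)·0.25] / (σ√T) = (0.1823 + 0.0438) / 0.2400 = 0.9422 ⇒ 0.94
d₂ = 0.9422 − 0.2400 = 0.7022 ⇒ 0.70
Pr(exercise) under Q = N(d₂) = 0.7580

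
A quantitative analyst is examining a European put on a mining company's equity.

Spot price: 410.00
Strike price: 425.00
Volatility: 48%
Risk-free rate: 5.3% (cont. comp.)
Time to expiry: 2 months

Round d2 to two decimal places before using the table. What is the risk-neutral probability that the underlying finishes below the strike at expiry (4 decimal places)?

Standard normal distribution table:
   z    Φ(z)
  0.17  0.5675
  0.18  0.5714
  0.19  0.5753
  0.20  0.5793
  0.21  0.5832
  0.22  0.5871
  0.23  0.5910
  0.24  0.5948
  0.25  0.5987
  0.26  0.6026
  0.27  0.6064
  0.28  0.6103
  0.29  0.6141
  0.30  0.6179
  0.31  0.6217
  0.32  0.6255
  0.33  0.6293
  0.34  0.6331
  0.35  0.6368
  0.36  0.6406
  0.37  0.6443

σ√T = 0.48 × 0.4082 = 0.1960
ln(S/K) + (r + σ²/2)T = ln(410/425) + (0.053 + 0.48²/2)·0.1667 = -0.0359 + 0.0280 = -0.0079
d₁ = -0.0079 / 0.1960 = -0.0403 ≈ -0.04
d₂ = d₁ − σ√T = -0.0403 − 0.1960 = -0.2363 ≈ -0.24
Risk-neutral Pr[S_T < K] = N(−d₂) = N(0.24) = 0.5948

0.5948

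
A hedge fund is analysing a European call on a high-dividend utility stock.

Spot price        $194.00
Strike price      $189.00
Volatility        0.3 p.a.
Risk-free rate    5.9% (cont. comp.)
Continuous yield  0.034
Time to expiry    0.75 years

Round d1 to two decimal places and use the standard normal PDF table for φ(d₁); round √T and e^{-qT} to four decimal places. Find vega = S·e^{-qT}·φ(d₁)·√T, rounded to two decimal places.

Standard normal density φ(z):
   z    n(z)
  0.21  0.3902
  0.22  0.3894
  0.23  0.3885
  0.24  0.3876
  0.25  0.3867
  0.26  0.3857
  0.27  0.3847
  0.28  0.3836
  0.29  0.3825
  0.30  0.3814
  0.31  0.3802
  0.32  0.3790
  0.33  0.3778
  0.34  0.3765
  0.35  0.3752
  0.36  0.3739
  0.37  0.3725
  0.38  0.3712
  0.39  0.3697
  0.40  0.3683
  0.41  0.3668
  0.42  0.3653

62.46

T = 0.75;  σ√T = 0.2598
d₁ = [ln(194/189) + (0.059 − 0.034 + ½·0.3²)·0.75] / (σ√T) = (0.0261 + 0.0525) / 0.2598 = 0.3026 which rounds to 0.30
√T = √0.75 = 0.8660
φ(d₁) = φ(0.30) = 0.3814
exp(−qT) = exp(−0.034·0.75) = 0.9748
vega = S·exp(−qT)·φ(d₁)·√T = 194·0.9748·0.3814·0.8660 = 62.4620
(Vega is the same for a European call and put with the same parameters.)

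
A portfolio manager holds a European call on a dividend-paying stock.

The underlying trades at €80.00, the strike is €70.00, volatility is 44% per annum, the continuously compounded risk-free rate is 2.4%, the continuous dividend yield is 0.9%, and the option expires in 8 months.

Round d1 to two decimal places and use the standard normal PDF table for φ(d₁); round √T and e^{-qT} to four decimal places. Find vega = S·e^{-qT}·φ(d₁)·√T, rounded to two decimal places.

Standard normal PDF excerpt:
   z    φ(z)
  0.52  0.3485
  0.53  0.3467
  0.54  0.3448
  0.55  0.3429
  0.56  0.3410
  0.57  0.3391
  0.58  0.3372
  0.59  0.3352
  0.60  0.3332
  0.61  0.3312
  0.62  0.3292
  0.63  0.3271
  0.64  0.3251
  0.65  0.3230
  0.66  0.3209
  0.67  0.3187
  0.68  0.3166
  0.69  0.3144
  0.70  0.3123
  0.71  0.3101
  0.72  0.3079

21.89

σ√T = 0.44 × 0.8165 = 0.3593
d₁ = [ln(80/70) + (0.024 − 0.009 + 0.44²/2)·0.6667] / 0.3593 = [0.1335 + 0.0745] / 0.3593 = 0.5792 which rounds to 0.58
√T = √0.6667 = 0.8165
φ(d₁) = φ(0.58) = 0.3372
e^(−qT) = e^(−0.009·0.6667) = 0.9940
vega = S·e^(−qT)·φ(d₁)·√T = 80·0.9940·0.3372·0.8165 = 21.8937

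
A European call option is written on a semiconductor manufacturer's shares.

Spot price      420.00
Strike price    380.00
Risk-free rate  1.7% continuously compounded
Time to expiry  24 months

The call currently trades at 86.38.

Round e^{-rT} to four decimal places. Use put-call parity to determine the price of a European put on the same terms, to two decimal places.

exp(−rT) = exp(−0.017·2) = 0.9666
Put-call parity: C − P = S − K·e^(−rT) = 420 − 380·0.9666 = 420 − 367.3080 = 52.6920
P = C − (C − P) = 86.38 − (52.6920) = 33.6880

33.69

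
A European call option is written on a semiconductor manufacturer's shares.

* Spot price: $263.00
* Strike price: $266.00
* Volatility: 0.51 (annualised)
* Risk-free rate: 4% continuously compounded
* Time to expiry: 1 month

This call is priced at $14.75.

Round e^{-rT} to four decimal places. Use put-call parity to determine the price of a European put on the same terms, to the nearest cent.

$16.87

e^(−rT) = e^(−0.04·0.08333) = 0.9967
Put-call parity: C − P = S − K·e^(−rT) = 263 − 266·0.9967 = 263 − 265.1222 = -2.1222
P = C − (C − P) = 14.75 − (-2.1222) = 16.8722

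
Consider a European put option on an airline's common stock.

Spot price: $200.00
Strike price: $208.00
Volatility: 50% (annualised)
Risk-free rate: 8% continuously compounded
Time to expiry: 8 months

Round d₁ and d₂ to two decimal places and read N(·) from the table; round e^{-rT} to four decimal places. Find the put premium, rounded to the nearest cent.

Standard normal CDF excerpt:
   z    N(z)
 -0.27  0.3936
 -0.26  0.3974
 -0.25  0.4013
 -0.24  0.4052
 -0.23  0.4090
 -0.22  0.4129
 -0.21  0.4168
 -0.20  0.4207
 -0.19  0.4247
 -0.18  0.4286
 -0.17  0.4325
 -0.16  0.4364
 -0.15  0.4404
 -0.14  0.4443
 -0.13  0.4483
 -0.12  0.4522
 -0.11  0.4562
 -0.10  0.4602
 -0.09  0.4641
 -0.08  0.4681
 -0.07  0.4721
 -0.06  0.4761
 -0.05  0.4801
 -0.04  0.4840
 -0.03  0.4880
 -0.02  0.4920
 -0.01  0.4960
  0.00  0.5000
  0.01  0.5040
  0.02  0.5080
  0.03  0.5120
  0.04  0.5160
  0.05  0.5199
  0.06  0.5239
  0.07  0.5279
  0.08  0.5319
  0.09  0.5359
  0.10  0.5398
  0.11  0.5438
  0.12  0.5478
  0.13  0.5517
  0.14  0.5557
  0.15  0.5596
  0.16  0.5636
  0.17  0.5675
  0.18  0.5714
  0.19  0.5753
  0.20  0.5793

σ√T = 0.5·√0.6667 = 0.4082
ln(S/K) + (r + σ²/2)T = ln(200/208) + (0.08 + 0.5²/2)·0.6667 = -0.0392 + 0.1367 = 0.0974
d₁ = 0.0974 / 0.4082 = 0.2387 ⇒ 0.24
d₂ = d₁ − σ√T = 0.2387 − 0.4082 = -0.1696 ⇒ -0.17
e^(−rT) = e^(−0.08·0.6667) = 0.9481
N(−d₂) = N(0.17) = 0.5675;  N(−d₁) = N(-0.24) = 0.4052
P = 208·0.9481·0.5675 − 200·0.4052 = 111.9137 − 81.0400 = 30.8737

$30.87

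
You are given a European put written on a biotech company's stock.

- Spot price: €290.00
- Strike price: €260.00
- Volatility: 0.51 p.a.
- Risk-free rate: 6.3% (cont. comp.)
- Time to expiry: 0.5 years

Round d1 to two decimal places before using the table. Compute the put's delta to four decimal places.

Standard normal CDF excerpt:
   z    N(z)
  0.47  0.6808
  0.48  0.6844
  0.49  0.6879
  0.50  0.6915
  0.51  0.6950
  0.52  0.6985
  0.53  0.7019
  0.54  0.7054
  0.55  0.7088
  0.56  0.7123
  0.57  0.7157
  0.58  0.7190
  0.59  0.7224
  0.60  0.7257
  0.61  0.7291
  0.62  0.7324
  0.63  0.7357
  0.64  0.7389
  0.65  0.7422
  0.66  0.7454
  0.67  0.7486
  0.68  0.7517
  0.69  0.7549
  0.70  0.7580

-0.2843

T = 0.5;  σ√T = 0.3606
ln(S/K) + (r + σ²/2)T = ln(290/260) + (0.063 + 0.51²/2)·0.5 = 0.1092 + 0.0965 = 0.2057
d₁ = 0.2057 / 0.3606 = 0.5705 ≈ 0.57
N(d₁) = N(0.57) = 0.7157
Δ_put = N(d₁) − 1 = 0.7157 − 1 = -0.2843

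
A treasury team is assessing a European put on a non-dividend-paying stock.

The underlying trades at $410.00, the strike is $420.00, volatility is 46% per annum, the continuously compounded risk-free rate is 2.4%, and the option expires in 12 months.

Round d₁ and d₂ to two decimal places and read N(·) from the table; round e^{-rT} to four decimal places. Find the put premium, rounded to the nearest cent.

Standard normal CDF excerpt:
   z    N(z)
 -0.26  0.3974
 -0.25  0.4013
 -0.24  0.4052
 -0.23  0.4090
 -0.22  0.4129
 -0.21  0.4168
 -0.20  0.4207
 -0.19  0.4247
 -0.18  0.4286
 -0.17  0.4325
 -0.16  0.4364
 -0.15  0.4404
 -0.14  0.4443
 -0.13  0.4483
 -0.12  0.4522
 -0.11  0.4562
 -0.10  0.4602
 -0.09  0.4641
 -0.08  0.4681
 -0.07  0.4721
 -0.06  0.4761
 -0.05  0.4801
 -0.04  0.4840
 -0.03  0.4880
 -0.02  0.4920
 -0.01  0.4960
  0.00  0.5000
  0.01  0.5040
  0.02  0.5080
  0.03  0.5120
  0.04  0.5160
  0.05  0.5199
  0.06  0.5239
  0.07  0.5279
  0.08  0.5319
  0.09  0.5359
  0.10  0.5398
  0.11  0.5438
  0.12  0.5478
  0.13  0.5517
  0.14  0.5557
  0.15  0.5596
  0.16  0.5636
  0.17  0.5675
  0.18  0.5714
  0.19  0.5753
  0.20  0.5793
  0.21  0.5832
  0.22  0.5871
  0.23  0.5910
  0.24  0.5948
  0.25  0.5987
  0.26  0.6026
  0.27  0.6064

$74.65

T = 1;  σ√T = 0.4600
ln(S/K) + (r + σ²/2)T = ln(410/420) + (0.024 + 0.46²/2)·1 = -0.0241 + 0.1298 = 0.1057
d₁ = 0.1057 / 0.4600 = 0.2298 which rounds to 0.23
d₂ = d₁ − σ√T = 0.2298 − 0.4600 = -0.2302 which rounds to -0.23
e^(−rT) = e^(−0.024·1) = 0.9763
N(−d₂) = N(0.23) = 0.5910;  N(−d₁) = N(-0.23) = 0.4090
P = 420·0.9763·0.5910 − 410·0.4090 = 242.3372 − 167.6900 = 74.6472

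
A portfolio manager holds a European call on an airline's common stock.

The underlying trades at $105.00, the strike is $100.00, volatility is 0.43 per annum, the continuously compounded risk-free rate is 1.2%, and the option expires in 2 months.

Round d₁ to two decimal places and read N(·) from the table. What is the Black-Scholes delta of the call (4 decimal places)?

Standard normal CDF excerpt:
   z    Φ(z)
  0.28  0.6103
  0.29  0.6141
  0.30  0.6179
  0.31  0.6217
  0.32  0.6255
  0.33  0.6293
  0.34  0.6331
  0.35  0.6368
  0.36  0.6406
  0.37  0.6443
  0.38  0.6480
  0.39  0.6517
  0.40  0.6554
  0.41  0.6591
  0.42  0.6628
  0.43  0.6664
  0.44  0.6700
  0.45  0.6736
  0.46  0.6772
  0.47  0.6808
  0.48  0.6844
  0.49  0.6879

T = 0.1667;  σ√T = 0.1755
d₁ = [ln(105/100) + (0.012 + ½·0.43²)·0.1667] / (σ√T) = (0.0488 + 0.0174) / 0.1755 = 0.3771 ≈ 0.38
N(d₁) = N(0.38) = 0.6480
Δ_call = N(d₁) = 0.6480

0.6480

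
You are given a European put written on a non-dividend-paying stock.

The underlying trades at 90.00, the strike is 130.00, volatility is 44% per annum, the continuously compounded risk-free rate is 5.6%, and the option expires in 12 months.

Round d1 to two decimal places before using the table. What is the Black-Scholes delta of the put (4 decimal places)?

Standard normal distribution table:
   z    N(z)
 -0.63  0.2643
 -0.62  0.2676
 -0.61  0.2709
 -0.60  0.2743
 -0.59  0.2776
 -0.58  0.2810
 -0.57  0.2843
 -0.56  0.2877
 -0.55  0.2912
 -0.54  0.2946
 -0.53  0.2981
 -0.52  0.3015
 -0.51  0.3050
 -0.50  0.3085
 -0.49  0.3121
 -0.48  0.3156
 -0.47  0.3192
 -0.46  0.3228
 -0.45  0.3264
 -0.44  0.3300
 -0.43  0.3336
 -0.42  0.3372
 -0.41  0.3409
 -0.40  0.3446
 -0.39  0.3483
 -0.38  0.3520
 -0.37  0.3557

σ√T = 0.44 × 1.0000 = 0.4400
d₁ = [ln(90/130) + (0.056 + 0.44²/2)·1] / 0.4400 = [-0.3677 + 0.1528] / 0.4400 = -0.4885 which rounds to -0.49
N(d₁) = N(-0.49) = 0.3121
Δ_put = N(d₁) − 1 = 0.3121 − 1 = -0.6879

-0.6879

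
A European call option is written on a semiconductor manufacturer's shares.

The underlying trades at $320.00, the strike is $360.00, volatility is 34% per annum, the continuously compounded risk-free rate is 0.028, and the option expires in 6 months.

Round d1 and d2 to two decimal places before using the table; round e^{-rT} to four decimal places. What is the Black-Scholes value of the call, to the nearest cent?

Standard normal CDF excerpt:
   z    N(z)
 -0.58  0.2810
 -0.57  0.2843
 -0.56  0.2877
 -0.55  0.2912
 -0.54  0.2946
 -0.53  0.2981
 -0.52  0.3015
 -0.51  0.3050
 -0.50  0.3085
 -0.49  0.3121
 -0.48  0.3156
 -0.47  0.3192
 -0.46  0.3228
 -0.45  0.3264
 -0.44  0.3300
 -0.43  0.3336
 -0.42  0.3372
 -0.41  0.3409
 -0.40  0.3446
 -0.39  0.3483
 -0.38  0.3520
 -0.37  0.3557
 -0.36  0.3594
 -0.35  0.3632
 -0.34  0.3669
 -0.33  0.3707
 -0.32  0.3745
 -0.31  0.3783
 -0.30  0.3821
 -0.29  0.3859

T = 0.5;  σ√T = 0.2404
d₁ = [ln(320/360) + (0.028 + 0.34²/2)·0.5] / 0.2404 = [-0.1178 + 0.0429] / 0.2404 = -0.3115 → -0.31
d₂ = d₁ − σ√T = -0.3115 − 0.2404 = -0.5519 → -0.55
e^(−rT) = e^(−0.028·0.5) = 0.9861
N(d₁) = N(-0.31) = 0.3783;  N(d₂) = N(-0.55) = 0.2912
C = 320·0.3783 − 360·0.9861·0.2912 = 121.0560 − 103.3748 = 17.6812

$17.68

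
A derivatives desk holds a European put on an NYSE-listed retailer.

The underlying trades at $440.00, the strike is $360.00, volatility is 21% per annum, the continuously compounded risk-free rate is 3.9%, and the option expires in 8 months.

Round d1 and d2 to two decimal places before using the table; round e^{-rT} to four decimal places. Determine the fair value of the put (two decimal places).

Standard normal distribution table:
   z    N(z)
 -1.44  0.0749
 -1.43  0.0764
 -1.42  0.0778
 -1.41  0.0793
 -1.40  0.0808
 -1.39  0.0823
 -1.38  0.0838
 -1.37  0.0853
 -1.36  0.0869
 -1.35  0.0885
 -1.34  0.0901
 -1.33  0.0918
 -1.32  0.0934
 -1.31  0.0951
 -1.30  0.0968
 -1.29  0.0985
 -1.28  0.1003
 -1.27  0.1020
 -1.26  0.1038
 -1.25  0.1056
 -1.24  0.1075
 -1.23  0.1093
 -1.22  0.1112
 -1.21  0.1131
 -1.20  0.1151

T = 0.6667;  σ√T = 0.1715
ln(S/K) + (r + σ²/2)T = ln(440/360) + (0.039 + 0.21²/2)·0.6667 = 0.2007 + 0.0407 = 0.2414
d₁ = 0.2414 / 0.1715 = 1.4077 → 1.41
d₂ = d₁ − σ√T = 1.4077 − 0.1715 = 1.2362 → 1.24
e^(−rT) = e^(−0.039·0.6667) = 0.9743
N(−d₂) = N(-1.24) = 0.1075;  N(−d₁) = N(-1.41) = 0.0793
P = 360·0.9743·0.1075 − 440·0.0793 = 37.7054 − 34.8920 = 2.8134

$2.81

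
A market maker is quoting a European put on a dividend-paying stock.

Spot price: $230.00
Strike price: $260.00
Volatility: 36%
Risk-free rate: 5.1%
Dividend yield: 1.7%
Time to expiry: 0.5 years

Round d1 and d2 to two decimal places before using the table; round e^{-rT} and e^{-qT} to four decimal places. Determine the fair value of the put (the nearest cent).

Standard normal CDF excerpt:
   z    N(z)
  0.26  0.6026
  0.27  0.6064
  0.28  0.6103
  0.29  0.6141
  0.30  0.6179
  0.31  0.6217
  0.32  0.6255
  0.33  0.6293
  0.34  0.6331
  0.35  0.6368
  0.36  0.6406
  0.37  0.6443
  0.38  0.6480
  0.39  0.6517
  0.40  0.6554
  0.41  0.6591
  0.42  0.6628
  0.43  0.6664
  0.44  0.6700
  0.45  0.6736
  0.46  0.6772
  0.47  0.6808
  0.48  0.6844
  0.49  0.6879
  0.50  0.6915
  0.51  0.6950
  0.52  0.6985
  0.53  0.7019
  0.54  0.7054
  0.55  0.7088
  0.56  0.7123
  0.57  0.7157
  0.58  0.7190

σ√T = 0.36 × 0.7071 = 0.2546
d₁ = [ln(230/260) + (0.051 − 0.017 + ½·0.36²)·0.5] / (σ√T) = (-0.1226 + 0.0494) / 0.2546 = -0.2876 ≈ -0.29
d₂ = -0.2876 − 0.2546 = -0.5421 ≈ -0.54
exp(−qT) = exp(−0.017·0.5) = 0.9915;  exp(−rT) = exp(−0.051·0.5) = 0.9748
P = 260·0.9748·N(0.54) − 230·0.9915·N(0.29) = 260·0.9748·0.7054 − 230·0.9915·0.6141 = 178.7822 − 140.0424 = 38.7398

$38.74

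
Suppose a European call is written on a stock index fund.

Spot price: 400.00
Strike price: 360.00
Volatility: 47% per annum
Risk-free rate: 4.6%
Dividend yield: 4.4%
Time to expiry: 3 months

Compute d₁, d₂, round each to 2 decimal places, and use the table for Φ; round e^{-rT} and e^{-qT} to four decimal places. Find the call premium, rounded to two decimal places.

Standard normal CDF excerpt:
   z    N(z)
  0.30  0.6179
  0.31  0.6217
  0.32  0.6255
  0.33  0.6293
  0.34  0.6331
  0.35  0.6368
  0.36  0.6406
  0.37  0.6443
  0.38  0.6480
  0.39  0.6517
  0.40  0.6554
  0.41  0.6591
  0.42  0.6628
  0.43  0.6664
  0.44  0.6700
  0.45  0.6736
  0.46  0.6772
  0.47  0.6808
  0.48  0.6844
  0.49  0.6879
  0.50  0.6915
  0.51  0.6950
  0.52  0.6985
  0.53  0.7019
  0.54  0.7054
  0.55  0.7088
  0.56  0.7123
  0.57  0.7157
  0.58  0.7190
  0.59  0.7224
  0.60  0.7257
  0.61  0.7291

σ√T = 0.47·√0.25 = 0.2350
d₁ = [ln(400/360) + (0.046 − 0.044 + 0.47²/2)·0.25] / 0.2350 = [0.1054 + 0.0281] / 0.2350 = 0.5680 ⇒ 0.57
d₂ = d₁ − σ√T = 0.5680 − 0.2350 = 0.3330 ⇒ 0.33
e^(−qT) = e^(−0.044·0.25) = 0.9891;  e^(−rT) = e^(−0.046·0.25) = 0.9886
C = 400·0.9891·N(0.57) − 360·0.9886·N(0.33) = 400·0.9891·0.7157 − 360·0.9886·0.6293 = 283.1595 − 223.9654 = 59.1942

59.19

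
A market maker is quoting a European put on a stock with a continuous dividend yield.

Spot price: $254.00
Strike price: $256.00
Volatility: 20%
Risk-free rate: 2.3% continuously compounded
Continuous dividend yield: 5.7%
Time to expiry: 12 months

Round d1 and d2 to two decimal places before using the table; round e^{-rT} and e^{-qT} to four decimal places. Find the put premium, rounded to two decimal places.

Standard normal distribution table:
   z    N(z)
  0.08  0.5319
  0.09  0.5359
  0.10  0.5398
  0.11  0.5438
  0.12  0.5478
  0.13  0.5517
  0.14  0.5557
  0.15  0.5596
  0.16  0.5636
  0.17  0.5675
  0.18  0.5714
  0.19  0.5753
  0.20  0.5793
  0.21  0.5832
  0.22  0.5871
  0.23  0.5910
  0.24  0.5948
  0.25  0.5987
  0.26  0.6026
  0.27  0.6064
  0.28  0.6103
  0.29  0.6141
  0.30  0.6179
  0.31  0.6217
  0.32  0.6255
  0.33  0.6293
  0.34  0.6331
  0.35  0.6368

$25.07

T = 1;  σ√T = 0.2000
d₁ = [ln(254/256) + (0.023 − 0.057 + 0.2²/2)·1] / 0.2000 = [-0.0078 − 0.0140] / 0.2000 = -0.1092 which rounds to -0.11
d₂ = d₁ − σ√T = -0.1092 − 0.2000 = -0.3092 which rounds to -0.31
e^(−qT) = e^(−0.057·1) = 0.9446;  e^(−rT) = e^(−0.023·1) = 0.9773
N(−d₂) = N(0.31) = 0.6217;  N(−d₁) = N(0.11) = 0.5438
P = 256·0.9773·0.6217 − 254·0.9446·0.5438 = 155.5424 − 130.4731 = 25.0693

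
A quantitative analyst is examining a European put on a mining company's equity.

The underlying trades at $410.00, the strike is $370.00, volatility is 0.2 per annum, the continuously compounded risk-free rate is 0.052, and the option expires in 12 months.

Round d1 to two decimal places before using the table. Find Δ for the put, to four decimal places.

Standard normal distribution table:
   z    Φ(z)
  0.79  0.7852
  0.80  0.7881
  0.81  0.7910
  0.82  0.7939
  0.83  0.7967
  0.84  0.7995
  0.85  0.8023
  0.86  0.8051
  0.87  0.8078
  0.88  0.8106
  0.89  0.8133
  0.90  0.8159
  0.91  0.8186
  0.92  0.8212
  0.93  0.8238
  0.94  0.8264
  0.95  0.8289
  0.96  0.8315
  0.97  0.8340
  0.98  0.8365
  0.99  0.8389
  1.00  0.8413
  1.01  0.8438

σ√T = 0.2 × 1.0000 = 0.2000
d₁ = [ln(410/370) + (0.052 + 0.2²/2)·1] / 0.2000 = [0.1027 + 0.0720] / 0.2000 = 0.8733 ⇒ 0.87
N(d₁) = N(0.87) = 0.8078
Δ_put = N(d₁) − 1 = 0.8078 − 1 = -0.1922

-0.1922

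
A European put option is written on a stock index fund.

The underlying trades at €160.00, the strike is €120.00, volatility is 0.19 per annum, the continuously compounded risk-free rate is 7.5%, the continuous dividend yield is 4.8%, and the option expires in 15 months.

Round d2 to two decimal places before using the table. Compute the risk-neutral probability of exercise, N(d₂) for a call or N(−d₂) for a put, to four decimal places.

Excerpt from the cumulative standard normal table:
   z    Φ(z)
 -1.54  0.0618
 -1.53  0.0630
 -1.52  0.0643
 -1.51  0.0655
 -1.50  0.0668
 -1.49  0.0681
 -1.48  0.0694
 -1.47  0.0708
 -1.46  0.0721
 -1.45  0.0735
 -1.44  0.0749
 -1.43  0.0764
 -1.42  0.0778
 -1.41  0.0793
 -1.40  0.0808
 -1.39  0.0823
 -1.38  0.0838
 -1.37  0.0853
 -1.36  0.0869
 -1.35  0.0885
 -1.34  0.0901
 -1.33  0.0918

σ√T = 0.19 × 1.1180 = 0.2124
ln(S/K) + (r − q + σ²/2)T = ln(160/120) + (0.075 − 0.048 + 0.19²/2)·1.25 = 0.2877 + 0.0563 = 0.3440
d₁ = 0.3440 / 0.2124 = 1.6194 which rounds to 1.62
d₂ = d₁ − σ√T = 1.6194 − 0.2124 = 1.4069 which rounds to 1.41
Risk-neutral Pr[S_T < K] = N(−d₂) = N(-1.41) = 0.0793

0.0793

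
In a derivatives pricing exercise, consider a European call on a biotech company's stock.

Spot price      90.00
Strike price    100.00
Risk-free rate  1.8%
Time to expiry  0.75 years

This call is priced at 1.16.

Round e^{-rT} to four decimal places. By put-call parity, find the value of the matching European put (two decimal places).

9.82

e^(−rT) = e^(−0.018·0.75) = 0.9866
Put-call parity: C − P = S − K·e^(−rT) = 90 − 100·0.9866 = 90 − 98.6600 = -8.6600
P = C − (C − P) = 1.16 − (-8.6600) = 9.8200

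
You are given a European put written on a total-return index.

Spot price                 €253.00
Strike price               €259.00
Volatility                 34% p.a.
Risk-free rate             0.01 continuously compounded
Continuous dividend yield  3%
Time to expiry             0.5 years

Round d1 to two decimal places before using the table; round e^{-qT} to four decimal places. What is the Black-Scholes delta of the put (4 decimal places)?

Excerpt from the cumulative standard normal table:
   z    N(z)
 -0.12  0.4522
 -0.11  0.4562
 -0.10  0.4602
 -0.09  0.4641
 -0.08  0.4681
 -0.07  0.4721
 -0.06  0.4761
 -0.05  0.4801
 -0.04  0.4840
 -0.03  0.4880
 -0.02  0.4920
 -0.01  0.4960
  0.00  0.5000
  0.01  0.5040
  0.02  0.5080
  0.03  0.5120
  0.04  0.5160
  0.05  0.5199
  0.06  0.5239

σ√T = 0.34 × 0.7071 = 0.2404
ln(S/K) + (r − q + σ²/2)T = ln(253/259) + (0.01 − 0.03 + 0.34²/2)·0.5 = -0.0234 + 0.0189 = -0.0045
d₁ = -0.0045 / 0.2404 = -0.0189 ⇒ -0.02
N(d₁) = N(-0.02) = 0.4920
Δ_put = e^(−qT)·(N(d₁) − 1) = 0.9851·(0.4920 − 1) = -0.5004

-0.5004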